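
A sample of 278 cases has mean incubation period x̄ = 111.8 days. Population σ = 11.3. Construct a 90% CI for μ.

CI = x̄ ± z*(σ/√n) = 111.8 ± 1.645(11.3/√278) = 111.8 ± 1.11 = (110.69, 112.91)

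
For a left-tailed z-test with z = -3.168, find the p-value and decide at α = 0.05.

p = P(Z < -3.168) = Φ(-3.168) ≈ 0.0008. Since p < 0.05, reject H₀ (significant) at α = 0.05.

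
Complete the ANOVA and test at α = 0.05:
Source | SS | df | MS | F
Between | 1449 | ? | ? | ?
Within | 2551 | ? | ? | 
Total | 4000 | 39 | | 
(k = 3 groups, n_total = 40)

df_between = 2, df_within = 37. MS_between = 724.5, MS_within = 68.95. F = 10.508, F_crit ≈ 3.252. Reject H₀.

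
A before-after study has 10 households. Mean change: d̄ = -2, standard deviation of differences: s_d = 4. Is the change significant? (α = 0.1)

t = d̄/(s_d/√n) = -2/(4/√10) = -1.581. df = 9, critical t = ±1.833. Fail to reject H₀.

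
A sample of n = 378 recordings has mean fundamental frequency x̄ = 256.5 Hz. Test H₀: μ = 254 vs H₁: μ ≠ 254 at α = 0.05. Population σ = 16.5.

z = (x̄ - μ₀)/(σ/√n) = (256.5 - 254)/(16.5/√378) = 2.946. Critical value: ±1.96. Since |2.946| > 1.96, Reject H₀.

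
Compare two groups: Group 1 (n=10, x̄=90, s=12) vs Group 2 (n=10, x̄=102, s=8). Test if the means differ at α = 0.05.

Pooled sp = 10.2. t = -2.631, df = 18. Critical t = ±2.101. Reject H₀.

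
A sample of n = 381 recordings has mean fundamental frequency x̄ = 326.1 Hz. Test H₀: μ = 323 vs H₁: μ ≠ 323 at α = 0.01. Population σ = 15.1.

z = (x̄ - μ₀)/(σ/√n) = (326.1 - 323)/(15.1/√381) = 4.007. Critical value: ±2.576. Since |4.007| > 2.576, Reject H₀.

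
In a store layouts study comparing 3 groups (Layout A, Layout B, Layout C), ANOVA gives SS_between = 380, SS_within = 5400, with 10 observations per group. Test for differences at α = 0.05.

df_between = 2, df_within = 27. F = MS_between/MS_within = 190.0/200.0 = 0.95. F_crit ≈ 3.354. Fail to reject H₀.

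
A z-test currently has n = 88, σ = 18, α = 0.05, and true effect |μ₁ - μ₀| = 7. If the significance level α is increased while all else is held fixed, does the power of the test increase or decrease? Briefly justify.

Power increases: a larger α lowers the critical value, so more of the H₁ sampling distribution falls in the rejection region.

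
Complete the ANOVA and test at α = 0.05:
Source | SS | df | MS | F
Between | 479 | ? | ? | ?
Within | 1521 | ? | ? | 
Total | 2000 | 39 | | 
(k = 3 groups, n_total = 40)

df_between = 2, df_within = 37. MS_between = 239.5, MS_within = 41.11. F = 5.826, F_crit ≈ 3.252. Reject H₀.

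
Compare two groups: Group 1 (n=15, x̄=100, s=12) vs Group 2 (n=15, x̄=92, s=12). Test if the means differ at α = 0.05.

Pooled sp = 12.0. t = 1.826, df = 28. Critical t = ±2.048. Fail to reject H₀.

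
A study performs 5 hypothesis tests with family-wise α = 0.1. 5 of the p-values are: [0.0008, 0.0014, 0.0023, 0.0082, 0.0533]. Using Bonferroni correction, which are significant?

Bonferroni α = 0.1/5 = 0.02. Significant p-values: [0.0008, 0.0014, 0.0023, 0.0082]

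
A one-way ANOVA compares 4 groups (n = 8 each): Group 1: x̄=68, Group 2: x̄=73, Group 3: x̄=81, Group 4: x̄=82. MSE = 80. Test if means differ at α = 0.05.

Grand mean = 76.0. SS_between = 1072.0, MS_between = 357.33. F = 4.467, F_crit ≈ 2.947. Reject H₀.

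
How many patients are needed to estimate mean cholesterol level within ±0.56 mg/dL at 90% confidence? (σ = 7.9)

n = (z*σ/E)² = (1.645×7.9/0.56)² = 538.5 → n = 539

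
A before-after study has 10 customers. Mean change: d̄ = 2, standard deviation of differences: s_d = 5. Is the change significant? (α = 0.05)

t = d̄/(s_d/√n) = 2/(5/√10) = 1.265. df = 9, critical t = ±2.262. Fail to reject H₀.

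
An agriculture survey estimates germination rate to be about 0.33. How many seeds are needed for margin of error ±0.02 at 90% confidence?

n = z²p(1-p)/E² = 1.645²×0.33×0.67/0.02² = 1495.8 → n = 1496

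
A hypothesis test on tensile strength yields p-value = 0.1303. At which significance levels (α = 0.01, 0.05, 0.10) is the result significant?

p = 0.1303. Not significant at any of the given levels.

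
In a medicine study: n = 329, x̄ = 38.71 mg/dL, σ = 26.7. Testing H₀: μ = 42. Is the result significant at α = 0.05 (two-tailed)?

z = (38.71 - 42)/(26.7/√329) = -2.235. Since |z| > 1.96, significant at α = 0.05.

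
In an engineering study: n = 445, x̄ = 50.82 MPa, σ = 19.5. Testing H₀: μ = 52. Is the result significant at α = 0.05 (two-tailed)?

z = (50.82 - 52)/(19.5/√445) = -1.277. Since |z| ≤ 1.96, not significant at α = 0.05.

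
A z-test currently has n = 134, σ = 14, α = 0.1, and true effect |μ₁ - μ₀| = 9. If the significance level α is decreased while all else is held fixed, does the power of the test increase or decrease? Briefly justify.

Power decreases: a smaller α raises the critical value, so less of the H₁ sampling distribution falls in the rejection region.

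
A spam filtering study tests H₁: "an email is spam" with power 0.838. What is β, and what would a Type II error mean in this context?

β = 1 - power = 1 - 0.838 = 0.162. A Type II error is failing to reject H₀ when H₀ is false (false negative) — here, failing to conclude that an email is spam when in fact it is true. Consequence: a spam email lands in the inbox.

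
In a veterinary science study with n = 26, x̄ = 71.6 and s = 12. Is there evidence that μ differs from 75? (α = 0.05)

t = (x̄ - μ₀)/(s/√n) = (71.6 - 75)/(12/√26) = -1.445. df = 25, critical t = ±2.06. Fail to reject H₀.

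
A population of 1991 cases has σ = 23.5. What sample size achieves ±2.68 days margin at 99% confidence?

Without FPC: n₀ = (2.576×23.5/2.68)² = 510.22. With FPC: n = n₀N/(n₀+N-1) = 406.3 → n = 407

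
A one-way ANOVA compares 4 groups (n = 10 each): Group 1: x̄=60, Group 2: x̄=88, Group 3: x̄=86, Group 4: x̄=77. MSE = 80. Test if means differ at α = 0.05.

Grand mean = 77.75. SS_between = 4887.5, MS_between = 1629.17. F = 20.365, F_crit ≈ 2.866. Reject H₀.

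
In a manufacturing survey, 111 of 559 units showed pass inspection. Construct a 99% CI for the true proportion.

p̂ = 0.199. CI = p̂ ± z*√(p̂(1-p̂)/n) = (0.155, 0.242)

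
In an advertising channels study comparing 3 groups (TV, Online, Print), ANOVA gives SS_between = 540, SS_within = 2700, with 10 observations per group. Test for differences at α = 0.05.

df_between = 2, df_within = 27. F = MS_between/MS_within = 270.0/100.0 = 2.7. F_crit ≈ 3.354. Fail to reject H₀.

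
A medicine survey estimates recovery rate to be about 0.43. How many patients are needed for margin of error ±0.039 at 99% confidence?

n = z²p(1-p)/E² = 2.576²×0.43×0.57/0.039² = 1069.3 → n = 1070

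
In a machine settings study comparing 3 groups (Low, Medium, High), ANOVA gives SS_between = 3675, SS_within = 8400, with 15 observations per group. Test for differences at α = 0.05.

df_between = 2, df_within = 42. F = MS_between/MS_within = 1837.5/200.0 = 9.188. F_crit ≈ 3.22. Reject H₀. At least one mean differs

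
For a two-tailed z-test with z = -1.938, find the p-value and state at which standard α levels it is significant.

p = 2·P(Z > |-1.938|) = 2·(1 - Φ(1.938)) ≈ 0.0526. Significant at α = 0.1.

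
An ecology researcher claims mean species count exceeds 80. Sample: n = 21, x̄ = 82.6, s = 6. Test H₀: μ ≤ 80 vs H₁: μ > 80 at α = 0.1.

t = (82.6 - 80)/(6/√21) = 1.986, df = 20. Critical t = 1.325. Reject H₀.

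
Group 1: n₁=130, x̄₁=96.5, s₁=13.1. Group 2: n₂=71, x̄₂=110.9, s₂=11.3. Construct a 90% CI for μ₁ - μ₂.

Difference = -14.4. SE = √(13.1²/130 + 11.3²/71) = 1.766. CI = (-17.3, -11.5)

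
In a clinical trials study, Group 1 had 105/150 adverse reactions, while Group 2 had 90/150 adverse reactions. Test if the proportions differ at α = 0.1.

p̂₁ = 0.7, p̂₂ = 0.6, pooled p̂ = 0.65. z = 1.816. Critical: ±1.645. Reject H₀.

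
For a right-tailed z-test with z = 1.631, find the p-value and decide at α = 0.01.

p = P(Z > 1.631) = 1 - Φ(1.631) ≈ 0.0514. Since p ≥ 0.01, fail to reject H₀ (not significant) at α = 0.01.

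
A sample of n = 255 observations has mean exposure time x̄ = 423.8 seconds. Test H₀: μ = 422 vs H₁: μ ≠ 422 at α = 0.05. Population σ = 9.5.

z = (x̄ - μ₀)/(σ/√n) = (423.8 - 422)/(9.5/√255) = 3.026. Critical value: ±1.96. Since |3.026| > 1.96, Reject H₀.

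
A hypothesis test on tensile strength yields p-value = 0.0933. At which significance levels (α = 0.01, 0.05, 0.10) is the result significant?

p = 0.0933. Significant at: α = 0.1.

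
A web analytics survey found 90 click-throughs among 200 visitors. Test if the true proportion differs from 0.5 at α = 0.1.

p̂ = 0.45, p₀ = 0.5. z = (p̂ - p₀)/√(p₀(1-p₀)/n) = -1.414. Critical: ±1.645. Fail to reject H₀.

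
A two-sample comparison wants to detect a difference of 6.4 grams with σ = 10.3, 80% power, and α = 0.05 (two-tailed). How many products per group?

n per group = 2(z_α/2 + z_β)²σ²/d² = 2×(1.96 + 0.84)²×10.3²/6.4² = 40.6 → n = 41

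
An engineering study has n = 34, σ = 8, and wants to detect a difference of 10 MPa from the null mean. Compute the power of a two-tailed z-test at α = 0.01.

SE = σ/√n = 8/√34 = 1.372. Non-centrality λ = d/SE = 10/1.372 = 7.289. Power ≈ Φ(λ - z_{α/2}) = Φ(7.289 - 2.576) = Φ(4.713) = 1.0.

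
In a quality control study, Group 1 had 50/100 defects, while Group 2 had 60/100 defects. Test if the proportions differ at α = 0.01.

p̂₁ = 0.5, p̂₂ = 0.6, pooled p̂ = 0.55. z = -1.421. Critical: ±2.576. Fail to reject H₀.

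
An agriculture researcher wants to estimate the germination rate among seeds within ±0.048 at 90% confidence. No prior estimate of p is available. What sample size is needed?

Conservative approach: use p = 0.5 (maximizes p(1-p) = 0.25). n = z²(0.25)/E² = 1.645²×0.25/0.048² = 293.6 → n = 294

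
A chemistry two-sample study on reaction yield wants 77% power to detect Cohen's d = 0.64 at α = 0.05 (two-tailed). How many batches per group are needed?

z_{α/2} = 1.96, z_β = Φ⁻¹(0.77) = 0.739. For medium effect (d = 0.64): n per group = 2(z_{α/2} + z_β)²/d² = 2(1.96 + 0.739)²/0.64² = 35.6 → 36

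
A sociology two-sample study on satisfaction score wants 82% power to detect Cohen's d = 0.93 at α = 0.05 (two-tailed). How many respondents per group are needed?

z_{α/2} = 1.96, z_β = Φ⁻¹(0.82) = 0.915. For large effect (d = 0.93): n per group = 2(z_{α/2} + z_β)²/d² = 2(1.96 + 0.915)²/0.93² = 19.1 → 20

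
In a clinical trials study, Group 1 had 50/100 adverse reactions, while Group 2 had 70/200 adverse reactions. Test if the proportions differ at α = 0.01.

p̂₁ = 0.5, p̂₂ = 0.35, pooled p̂ = 0.4. z = 2.5. Critical: ±2.576. Fail to reject H₀.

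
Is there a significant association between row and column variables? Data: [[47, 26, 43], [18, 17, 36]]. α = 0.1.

χ² = 4.897. df = 2, critical = 4.605. Reject H₀. Variables are dependent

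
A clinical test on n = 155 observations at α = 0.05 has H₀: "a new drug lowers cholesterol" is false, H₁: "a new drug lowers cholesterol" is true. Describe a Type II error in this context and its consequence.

Type II error: failing to reject H₀ when it is false — concluding that a new drug lowers cholesterol is not supported when in fact it is. Consequence: shelving an effective drug — patients miss out on a treatment that would have helped.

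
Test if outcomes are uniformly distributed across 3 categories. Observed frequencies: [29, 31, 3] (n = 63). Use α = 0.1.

Expected = 21 each. χ² = Σ(O-E)²/E = 23.238. df = 2, critical value = 4.605. Reject H₀.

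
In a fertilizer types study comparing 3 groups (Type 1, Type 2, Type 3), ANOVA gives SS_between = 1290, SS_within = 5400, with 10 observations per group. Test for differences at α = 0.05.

df_between = 2, df_within = 27. F = MS_between/MS_within = 645.0/200.0 = 3.225. F_crit ≈ 3.354. Fail to reject H₀.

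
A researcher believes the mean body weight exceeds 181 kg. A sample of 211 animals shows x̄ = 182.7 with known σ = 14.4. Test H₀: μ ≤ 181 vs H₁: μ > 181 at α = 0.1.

z = 1.715. Critical value: 1.28. Reject H₀.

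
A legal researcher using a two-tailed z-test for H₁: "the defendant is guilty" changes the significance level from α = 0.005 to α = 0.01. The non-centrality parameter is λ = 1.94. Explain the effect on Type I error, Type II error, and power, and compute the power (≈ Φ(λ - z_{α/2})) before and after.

Increasing α from 0.005 to 0.01:
• Type I error rate increases (α is the Type I rate by definition).
• Critical value moves from z_{α/2} = 2.807 to 2.576, so power = Φ(λ - z_{α/2}) goes from Φ(1.94 - 2.807) = 0.193 to Φ(1.94 - 2.576) = 0.262.
• Type II error rate β = 1 - power therefore decreases (0.807 → 0.738).
Appropriate when false negatives are costly — here, acquitting a guilty person.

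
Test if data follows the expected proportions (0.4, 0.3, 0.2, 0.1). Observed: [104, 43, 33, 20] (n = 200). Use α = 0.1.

Expected: [80.0, 60.0, 40.0, 20.0]. χ² = 13.242. df = 3, critical = 6.251. Reject H₀.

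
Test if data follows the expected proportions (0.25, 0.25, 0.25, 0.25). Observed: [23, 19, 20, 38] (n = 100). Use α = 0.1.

Expected: [25.0, 25.0, 25.0, 25.0]. χ² = 9.36. df = 3, critical = 6.251. Reject H₀.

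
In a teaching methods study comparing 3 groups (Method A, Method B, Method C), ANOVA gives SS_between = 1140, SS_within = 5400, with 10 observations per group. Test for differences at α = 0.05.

df_between = 2, df_within = 27. F = MS_between/MS_within = 570.0/200.0 = 2.85. F_crit ≈ 3.354. Fail to reject H₀.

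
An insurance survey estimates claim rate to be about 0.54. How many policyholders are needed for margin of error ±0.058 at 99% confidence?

n = z²p(1-p)/E² = 2.576²×0.54×0.46/0.058² = 490.0 → n = 490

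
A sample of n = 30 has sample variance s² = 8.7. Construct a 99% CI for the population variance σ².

df = 29. χ²_{0.005} = 52.336, χ²_{0.995} = 13.121. CI for σ² = ((n-1)s²/χ²_{α/2}, (n-1)s²/χ²_{1-α/2}) = (29·8.7/52.336, 29·8.7/13.121) = (4.82, 19.23)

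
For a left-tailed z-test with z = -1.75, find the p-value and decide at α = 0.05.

p = P(Z < -1.75) = Φ(-1.75) ≈ 0.0401. Since p < 0.05, reject H₀ (significant) at α = 0.05.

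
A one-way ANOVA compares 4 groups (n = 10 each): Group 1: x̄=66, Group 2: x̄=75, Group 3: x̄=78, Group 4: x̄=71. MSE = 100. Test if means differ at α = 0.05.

Grand mean = 72.5. SS_between = 810.0, MS_between = 270.0. F = 2.7, F_crit ≈ 2.866. Fail to reject H₀.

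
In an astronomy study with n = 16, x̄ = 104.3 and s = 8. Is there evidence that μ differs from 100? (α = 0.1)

t = (x̄ - μ₀)/(s/√n) = (104.3 - 100)/(8/√16) = 2.15. df = 15, critical t = ±1.753. Reject H₀.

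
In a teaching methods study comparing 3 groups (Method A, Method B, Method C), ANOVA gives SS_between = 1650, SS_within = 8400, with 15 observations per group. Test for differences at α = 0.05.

df_between = 2, df_within = 42. F = MS_between/MS_within = 825.0/200.0 = 4.125. F_crit ≈ 3.22. Reject H₀. At least one mean differs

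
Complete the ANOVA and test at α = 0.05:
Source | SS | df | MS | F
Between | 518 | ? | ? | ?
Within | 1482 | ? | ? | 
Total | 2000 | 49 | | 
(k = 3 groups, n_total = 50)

df_between = 2, df_within = 47. MS_between = 259.0, MS_within = 31.53. F = 8.214, F_crit ≈ 3.195. Reject H₀.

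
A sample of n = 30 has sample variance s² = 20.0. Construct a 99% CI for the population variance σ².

df = 29. χ²_{0.005} = 52.336, χ²_{0.995} = 13.121. CI for σ² = ((n-1)s²/χ²_{α/2}, (n-1)s²/χ²_{1-α/2}) = (29·20.0/52.336, 29·20.0/13.121) = (11.08, 44.2)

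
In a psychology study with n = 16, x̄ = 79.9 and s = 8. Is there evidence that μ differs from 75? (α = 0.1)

t = (x̄ - μ₀)/(s/√n) = (79.9 - 75)/(8/√16) = 2.45. df = 15, critical t = ±1.753. Reject H₀.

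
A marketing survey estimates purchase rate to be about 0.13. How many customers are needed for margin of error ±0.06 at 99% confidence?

n = z²p(1-p)/E² = 2.576²×0.13×0.87/0.06² = 208.5 → n = 209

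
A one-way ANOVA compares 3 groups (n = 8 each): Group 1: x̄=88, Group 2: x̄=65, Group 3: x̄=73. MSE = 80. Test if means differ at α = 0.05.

Grand mean = 75.33. SS_between = 2181.33, MS_between = 1090.67. F = 13.633, F_crit ≈ 3.467. Reject H₀.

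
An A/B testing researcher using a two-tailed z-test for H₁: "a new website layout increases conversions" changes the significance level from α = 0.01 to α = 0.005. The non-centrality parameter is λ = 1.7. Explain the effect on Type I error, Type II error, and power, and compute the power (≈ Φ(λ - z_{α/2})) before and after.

Decreasing α from 0.01 to 0.005:
• Type I error rate decreases (α is the Type I rate by definition).
• Critical value moves from z_{α/2} = 2.576 to 2.807, so power = Φ(λ - z_{α/2}) goes from Φ(1.7 - 2.576) = 0.191 to Φ(1.7 - 2.807) = 0.134.
• Type II error rate β = 1 - power therefore increases (0.809 → 0.866).
Appropriate when false positives are costly — here, rolling out a layout that doesn't actually help — wasted engineering effort.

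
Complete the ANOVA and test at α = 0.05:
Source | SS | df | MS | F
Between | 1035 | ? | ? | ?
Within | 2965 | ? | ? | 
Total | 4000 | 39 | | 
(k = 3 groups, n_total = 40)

df_between = 2, df_within = 37. MS_between = 517.5, MS_within = 80.14. F = 6.458, F_crit ≈ 3.252. Reject H₀.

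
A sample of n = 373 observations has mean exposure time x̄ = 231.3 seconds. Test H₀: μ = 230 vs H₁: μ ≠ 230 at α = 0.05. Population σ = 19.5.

z = (x̄ - μ₀)/(σ/√n) = (231.3 - 230)/(19.5/√373) = 1.288. Critical value: ±1.96. Since |1.288| ≤ 1.96, Fail to reject H₀.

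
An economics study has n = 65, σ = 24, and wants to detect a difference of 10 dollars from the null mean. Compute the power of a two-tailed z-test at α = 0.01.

SE = σ/√n = 24/√65 = 2.977. Non-centrality λ = d/SE = 10/2.977 = 3.359. Power ≈ Φ(λ - z_{α/2}) = Φ(3.359 - 2.576) = Φ(0.783) = 0.783.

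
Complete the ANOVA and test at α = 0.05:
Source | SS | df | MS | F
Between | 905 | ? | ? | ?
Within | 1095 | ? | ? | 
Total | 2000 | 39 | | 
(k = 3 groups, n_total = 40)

df_between = 2, df_within = 37. MS_between = 452.5, MS_within = 29.59. F = 15.29, F_crit ≈ 3.252. Reject H₀.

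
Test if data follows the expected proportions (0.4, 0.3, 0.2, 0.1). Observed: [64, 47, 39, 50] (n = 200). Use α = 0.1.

Expected: [80.0, 60.0, 40.0, 20.0]. χ² = 51.042. df = 3, critical = 6.251. Reject H₀.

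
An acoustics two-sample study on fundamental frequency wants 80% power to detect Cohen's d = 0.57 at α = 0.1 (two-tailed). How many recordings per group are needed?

z_{α/2} = 1.645, z_β = Φ⁻¹(0.8) = 0.842. For medium effect (d = 0.57): n per group = 2(z_{α/2} + z_β)²/d² = 2(1.645 + 0.842)²/0.57² = 38.1 → 39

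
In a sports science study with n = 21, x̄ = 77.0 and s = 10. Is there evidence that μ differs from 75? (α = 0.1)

t = (x̄ - μ₀)/(s/√n) = (77.0 - 75)/(10/√21) = 0.917. df = 20, critical t = ±1.725. Fail to reject H₀.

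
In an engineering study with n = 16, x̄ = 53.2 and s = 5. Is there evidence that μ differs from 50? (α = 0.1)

t = (x̄ - μ₀)/(s/√n) = (53.2 - 50)/(5/√16) = 2.56. df = 15, critical t = ±1.753. Reject H₀.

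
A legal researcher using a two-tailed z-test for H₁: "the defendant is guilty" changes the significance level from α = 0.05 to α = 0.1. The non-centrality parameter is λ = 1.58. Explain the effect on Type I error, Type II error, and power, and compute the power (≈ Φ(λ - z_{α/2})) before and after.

Increasing α from 0.05 to 0.1:
• Type I error rate increases (α is the Type I rate by definition).
• Critical value moves from z_{α/2} = 1.96 to 1.645, so power = Φ(λ - z_{α/2}) goes from Φ(1.58 - 1.96) = 0.352 to Φ(1.58 - 1.645) = 0.474.
• Type II error rate β = 1 - power therefore decreases (0.648 → 0.526).
Appropriate when false negatives are costly — here, acquitting a guilty person.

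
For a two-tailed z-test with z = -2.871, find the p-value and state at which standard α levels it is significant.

p = 2·P(Z > |-2.871|) = 2·(1 - Φ(2.871)) ≈ 0.0041. Significant at α = 0.1; Significant at α = 0.05; Significant at α = 0.01.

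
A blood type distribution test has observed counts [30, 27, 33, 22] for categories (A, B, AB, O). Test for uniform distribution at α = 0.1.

Expected = 28 each. χ² = Σ(O-E)²/E = 2.357. df = 3, critical value = 6.251. Fail to reject H₀.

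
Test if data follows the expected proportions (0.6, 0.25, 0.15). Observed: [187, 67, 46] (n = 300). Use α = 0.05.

Expected: [180.0, 75.0, 45.0]. χ² = 1.148. df = 2, critical = 5.991. Fail to reject H₀.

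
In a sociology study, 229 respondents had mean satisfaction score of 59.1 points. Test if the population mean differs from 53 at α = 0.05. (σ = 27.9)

z = (x̄ - μ₀)/(σ/√n) = (59.1 - 53)/(27.9/√229) = 3.309. Critical value: ±1.96. Since |3.309| > 1.96, Reject H₀.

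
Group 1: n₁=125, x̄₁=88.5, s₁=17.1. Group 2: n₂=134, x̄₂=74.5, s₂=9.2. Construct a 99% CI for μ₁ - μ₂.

Difference = 14.0. SE = √(17.1²/125 + 9.2²/134) = 1.724. CI = (9.56, 18.44)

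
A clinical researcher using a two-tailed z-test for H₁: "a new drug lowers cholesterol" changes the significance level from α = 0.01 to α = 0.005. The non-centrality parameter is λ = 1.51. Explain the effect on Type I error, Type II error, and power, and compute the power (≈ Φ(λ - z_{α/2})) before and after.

Decreasing α from 0.01 to 0.005:
• Type I error rate decreases (α is the Type I rate by definition).
• Critical value moves from z_{α/2} = 2.576 to 2.807, so power = Φ(λ - z_{α/2}) goes from Φ(1.51 - 2.576) = 0.143 to Φ(1.51 - 2.807) = 0.097.
• Type II error rate β = 1 - power therefore increases (0.857 → 0.903).
Appropriate when false positives are costly — here, approving an ineffective drug — patients take a useless medication and may skip effective alternatives.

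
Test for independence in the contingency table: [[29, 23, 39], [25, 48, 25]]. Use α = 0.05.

χ² = 11.919. df = 2, critical = 5.991. Reject H₀. Variables are dependent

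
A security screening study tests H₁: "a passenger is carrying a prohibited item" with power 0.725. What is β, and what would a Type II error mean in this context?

β = 1 - power = 1 - 0.725 = 0.275. A Type II error is failing to reject H₀ when H₀ is false (false negative) — here, failing to conclude that a passenger is carrying a prohibited item when in fact it is true. Consequence: letting a prohibited item through — security breach.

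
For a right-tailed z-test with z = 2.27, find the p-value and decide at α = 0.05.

p = P(Z > 2.27) = 1 - Φ(2.27) ≈ 0.0116. Since p < 0.05, reject H₀ (significant) at α = 0.05.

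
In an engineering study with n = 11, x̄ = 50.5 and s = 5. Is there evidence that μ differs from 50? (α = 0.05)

t = (x̄ - μ₀)/(s/√n) = (50.5 - 50)/(5/√11) = 0.332. df = 10, critical t = ±2.228. Fail to reject H₀.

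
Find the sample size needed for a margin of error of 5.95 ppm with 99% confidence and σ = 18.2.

n = (z*σ/E)² = (2.576×18.2/5.95)² = 62.1 → n = 63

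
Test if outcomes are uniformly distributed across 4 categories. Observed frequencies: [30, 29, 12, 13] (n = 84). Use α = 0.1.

Expected = 21 each. χ² = Σ(O-E)²/E = 13.81. df = 3, critical value = 6.251. Reject H₀.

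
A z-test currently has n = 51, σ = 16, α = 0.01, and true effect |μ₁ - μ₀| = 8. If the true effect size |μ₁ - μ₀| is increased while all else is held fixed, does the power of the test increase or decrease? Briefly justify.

Power increases: a larger true effect increases the non-centrality λ = |μ₁ - μ₀|/(σ/√n).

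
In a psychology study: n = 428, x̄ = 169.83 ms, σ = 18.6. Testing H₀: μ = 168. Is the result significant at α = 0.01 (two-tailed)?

z = (169.83 - 168)/(18.6/√428) = 2.035. Since |z| ≤ 2.576, not significant at α = 0.01.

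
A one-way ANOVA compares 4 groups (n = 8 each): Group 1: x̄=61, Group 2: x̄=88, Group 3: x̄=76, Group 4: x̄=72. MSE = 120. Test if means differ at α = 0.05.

Grand mean = 74.25. SS_between = 2982.0, MS_between = 994.0. F = 8.283, F_crit ≈ 2.947. Reject H₀.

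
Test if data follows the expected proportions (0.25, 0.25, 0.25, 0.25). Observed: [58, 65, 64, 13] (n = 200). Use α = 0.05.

Expected: [50.0, 50.0, 50.0, 50.0]. χ² = 37.08. df = 3, critical = 7.815. Reject H₀.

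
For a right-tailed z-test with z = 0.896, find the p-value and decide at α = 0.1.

p = P(Z > 0.896) = 1 - Φ(0.896) ≈ 0.1851. Since p ≥ 0.1, fail to reject H₀ (not significant) at α = 0.1.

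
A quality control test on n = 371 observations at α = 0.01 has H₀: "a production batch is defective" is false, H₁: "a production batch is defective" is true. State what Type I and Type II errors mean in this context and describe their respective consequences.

Type I (false positive): concluding that a production batch is defective when it is not — scrapping a good batch — wasted material and cost for no reason. Type II (false negative): failing to conclude that a production batch is defective when it is — shipping a defective batch — faulty products reach customers. Which is costlier depends on domain priorities and is a judgement call rather than a statistical fact.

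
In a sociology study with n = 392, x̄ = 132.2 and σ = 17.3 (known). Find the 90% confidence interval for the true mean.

CI = x̄ ± z*(σ/√n) = 132.2 ± 1.645(17.3/√392) = 132.2 ± 1.44 = (130.76, 133.64)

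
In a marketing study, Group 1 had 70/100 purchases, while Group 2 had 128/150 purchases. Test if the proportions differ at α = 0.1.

p̂₁ = 0.7, p̂₂ = 0.853, pooled p̂ = 0.792. z = -2.926. Critical: ±1.645. Reject H₀.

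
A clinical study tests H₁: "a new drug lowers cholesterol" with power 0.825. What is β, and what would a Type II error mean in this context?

β = 1 - power = 1 - 0.825 = 0.175. A Type II error is failing to reject H₀ when H₀ is false (false negative) — here, failing to conclude that a new drug lowers cholesterol when in fact it is true. Consequence: shelving an effective drug — patients miss out on a treatment that would have helped.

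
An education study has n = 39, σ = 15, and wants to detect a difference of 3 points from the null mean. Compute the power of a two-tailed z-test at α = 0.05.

SE = σ/√n = 15/√39 = 2.402. Non-centrality λ = d/SE = 3/2.402 = 1.249. Power ≈ Φ(λ - z_{α/2}) = Φ(1.249 - 1.96) = Φ(-0.711) = 0.239.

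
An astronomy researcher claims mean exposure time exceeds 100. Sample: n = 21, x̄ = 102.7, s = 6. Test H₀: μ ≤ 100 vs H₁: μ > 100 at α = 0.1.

t = (102.7 - 100)/(6/√21) = 2.062, df = 20. Critical t = 1.325. Reject H₀.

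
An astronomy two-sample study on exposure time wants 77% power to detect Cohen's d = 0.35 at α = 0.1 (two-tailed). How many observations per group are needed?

z_{α/2} = 1.645, z_β = Φ⁻¹(0.77) = 0.739. For small effect (d = 0.35): n per group = 2(z_{α/2} + z_β)²/d² = 2(1.645 + 0.739)²/0.35² = 92.8 → 93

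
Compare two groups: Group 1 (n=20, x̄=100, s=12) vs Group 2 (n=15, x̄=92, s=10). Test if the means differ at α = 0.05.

Pooled sp = 11.2. t = 2.092, df = 33. Critical t = ±2.035. Reject H₀.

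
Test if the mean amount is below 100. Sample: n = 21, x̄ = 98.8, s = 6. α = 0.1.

t = (98.8 - 100)/(6/√21) = -0.917, df = 20. Critical t = -1.325. Fail to reject H₀.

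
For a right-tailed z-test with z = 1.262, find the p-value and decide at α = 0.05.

p = P(Z > 1.262) = 1 - Φ(1.262) ≈ 0.1035. Since p ≥ 0.05, fail to reject H₀ (not significant) at α = 0.05.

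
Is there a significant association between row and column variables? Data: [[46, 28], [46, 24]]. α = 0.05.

χ² = 0.197. df = 1, critical = 3.841. Fail to reject H₀. No evidence of dependence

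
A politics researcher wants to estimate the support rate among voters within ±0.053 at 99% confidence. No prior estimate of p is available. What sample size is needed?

Conservative approach: use p = 0.5 (maximizes p(1-p) = 0.25). n = z²(0.25)/E² = 2.576²×0.25/0.053² = 590.6 → n = 591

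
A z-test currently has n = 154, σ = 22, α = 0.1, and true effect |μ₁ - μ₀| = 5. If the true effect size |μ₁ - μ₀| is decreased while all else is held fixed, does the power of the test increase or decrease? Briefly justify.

Power decreases: a smaller true effect decreases the non-centrality λ = |μ₁ - μ₀|/(σ/√n).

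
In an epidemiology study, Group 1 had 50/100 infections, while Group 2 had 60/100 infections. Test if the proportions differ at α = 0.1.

p̂₁ = 0.5, p̂₂ = 0.6, pooled p̂ = 0.55. z = -1.421. Critical: ±1.645. Fail to reject H₀.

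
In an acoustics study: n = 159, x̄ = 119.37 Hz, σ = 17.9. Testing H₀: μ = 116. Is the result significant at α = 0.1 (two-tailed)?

z = (119.37 - 116)/(17.9/√159) = 2.374. Since |z| > 1.645, significant at α = 0.1.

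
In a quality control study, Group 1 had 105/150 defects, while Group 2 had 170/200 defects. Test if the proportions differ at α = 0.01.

p̂₁ = 0.7, p̂₂ = 0.85, pooled p̂ = 0.786. z = -3.384. Critical: ±2.576. Reject H₀.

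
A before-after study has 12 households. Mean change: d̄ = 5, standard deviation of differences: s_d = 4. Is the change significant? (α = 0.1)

t = d̄/(s_d/√n) = 5/(4/√12) = 4.33. df = 11, critical t = ±1.796. Reject H₀.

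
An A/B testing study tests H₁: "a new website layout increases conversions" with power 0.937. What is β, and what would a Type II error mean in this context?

β = 1 - power = 1 - 0.937 = 0.063. A Type II error is failing to reject H₀ when H₀ is false (false negative) — here, failing to conclude that a new website layout increases conversions when in fact it is true. Consequence: discarding a layout that would have improved conversions — lost revenue.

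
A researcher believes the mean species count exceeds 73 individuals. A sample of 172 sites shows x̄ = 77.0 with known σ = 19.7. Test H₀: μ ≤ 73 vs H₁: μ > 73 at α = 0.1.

z = 2.663. Critical value: 1.28. Reject H₀.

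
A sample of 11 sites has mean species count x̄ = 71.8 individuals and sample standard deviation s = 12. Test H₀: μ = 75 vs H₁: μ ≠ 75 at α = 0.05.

t = (x̄ - μ₀)/(s/√n) = (71.8 - 75)/(12/√11) = -0.884. df = 10, critical t = ±2.228. Fail to reject H₀.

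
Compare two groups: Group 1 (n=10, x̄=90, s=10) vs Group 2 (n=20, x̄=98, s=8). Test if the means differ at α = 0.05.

Pooled sp = 8.69. t = -2.376, df = 28. Critical t = ±2.048. Reject H₀.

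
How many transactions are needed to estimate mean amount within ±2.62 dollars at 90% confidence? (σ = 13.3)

n = (z*σ/E)² = (1.645×13.3/2.62)² = 69.7 → n = 70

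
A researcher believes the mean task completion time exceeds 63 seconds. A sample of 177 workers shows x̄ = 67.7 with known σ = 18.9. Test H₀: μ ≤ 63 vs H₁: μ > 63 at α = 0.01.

z = 3.308. Critical value: 2.33. Reject H₀.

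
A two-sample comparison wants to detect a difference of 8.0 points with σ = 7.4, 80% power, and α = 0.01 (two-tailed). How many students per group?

n per group = 2(z_α/2 + z_β)²σ²/d² = 2×(2.576 + 0.84)²×7.4²/8.0² = 20.0 → n = 20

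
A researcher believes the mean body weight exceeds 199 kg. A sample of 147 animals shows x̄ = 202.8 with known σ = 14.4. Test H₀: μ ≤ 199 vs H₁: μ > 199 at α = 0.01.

z = 3.199. Critical value: 2.33. Reject H₀.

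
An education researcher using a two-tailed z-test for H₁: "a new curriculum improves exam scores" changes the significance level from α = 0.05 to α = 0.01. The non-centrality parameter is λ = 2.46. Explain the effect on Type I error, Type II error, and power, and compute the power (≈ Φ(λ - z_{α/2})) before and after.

Decreasing α from 0.05 to 0.01:
• Type I error rate decreases (α is the Type I rate by definition).
• Critical value moves from z_{α/2} = 1.96 to 2.576, so power = Φ(λ - z_{α/2}) goes from Φ(2.46 - 1.96) = 0.691 to Φ(2.46 - 2.576) = 0.454.
• Type II error rate β = 1 - power therefore increases (0.309 → 0.546).
Appropriate when false positives are costly — here, adopting a curriculum that gives no real benefit — disruption for nothing.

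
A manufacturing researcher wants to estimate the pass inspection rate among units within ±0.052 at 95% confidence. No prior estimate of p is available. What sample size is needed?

Conservative approach: use p = 0.5 (maximizes p(1-p) = 0.25). n = z²(0.25)/E² = 1.96²×0.25/0.052² = 355.2 → n = 356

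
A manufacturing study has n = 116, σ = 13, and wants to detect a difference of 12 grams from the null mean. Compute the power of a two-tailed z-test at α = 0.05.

SE = σ/√n = 13/√116 = 1.207. Non-centrality λ = d/SE = 12/1.207 = 9.942. Power ≈ Φ(λ - z_{α/2}) = Φ(9.942 - 1.96) = Φ(7.982) = 1.0.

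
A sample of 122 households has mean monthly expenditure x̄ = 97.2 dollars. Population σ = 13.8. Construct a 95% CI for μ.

CI = x̄ ± z*(σ/√n) = 97.2 ± 1.96(13.8/√122) = 97.2 ± 2.45 = (94.75, 99.65)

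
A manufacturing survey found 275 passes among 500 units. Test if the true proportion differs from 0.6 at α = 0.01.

p̂ = 0.55, p₀ = 0.6. z = (p̂ - p₀)/√(p₀(1-p₀)/n) = -2.282. Critical: ±2.576. Fail to reject H₀.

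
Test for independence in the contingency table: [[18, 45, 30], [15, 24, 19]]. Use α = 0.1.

χ² = 1.079. df = 2, critical = 4.605. Fail to reject H₀. No evidence of dependence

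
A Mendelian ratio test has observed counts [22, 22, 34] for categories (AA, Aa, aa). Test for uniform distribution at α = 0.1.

Expected = 26 each. χ² = Σ(O-E)²/E = 3.692. df = 2, critical value = 4.605. Fail to reject H₀.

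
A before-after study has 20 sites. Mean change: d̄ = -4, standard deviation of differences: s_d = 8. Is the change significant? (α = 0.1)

t = d̄/(s_d/√n) = -4/(8/√20) = -2.236. df = 19, critical t = ±1.729. Reject H₀.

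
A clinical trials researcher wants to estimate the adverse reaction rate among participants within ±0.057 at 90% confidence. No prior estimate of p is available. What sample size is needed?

Conservative approach: use p = 0.5 (maximizes p(1-p) = 0.25). n = z²(0.25)/E² = 1.645²×0.25/0.057² = 208.2 → n = 209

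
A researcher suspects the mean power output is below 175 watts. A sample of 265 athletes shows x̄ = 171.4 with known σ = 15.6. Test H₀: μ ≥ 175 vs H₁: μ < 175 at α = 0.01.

z = -3.757. Critical value: -2.33. Reject H₀.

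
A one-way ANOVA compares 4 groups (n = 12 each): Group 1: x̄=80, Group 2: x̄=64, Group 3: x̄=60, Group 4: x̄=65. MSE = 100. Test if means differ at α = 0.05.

Grand mean = 67.25. SS_between = 2769.0, MS_between = 923.0. F = 9.23, F_crit ≈ 2.816. Reject H₀.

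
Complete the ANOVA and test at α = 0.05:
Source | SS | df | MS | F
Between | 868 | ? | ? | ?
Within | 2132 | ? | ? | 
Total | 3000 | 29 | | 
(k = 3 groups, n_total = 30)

df_between = 2, df_within = 27. MS_between = 434.0, MS_within = 78.96. F = 5.496, F_crit ≈ 3.354. Reject H₀.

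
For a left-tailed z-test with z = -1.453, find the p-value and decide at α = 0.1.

p = P(Z < -1.453) = Φ(-1.453) ≈ 0.0731. Since p < 0.1, reject H₀ (significant) at α = 0.1.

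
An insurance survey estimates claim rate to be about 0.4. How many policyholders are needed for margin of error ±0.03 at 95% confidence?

n = z²p(1-p)/E² = 1.96²×0.4×0.6/0.03² = 1024.4 → n = 1025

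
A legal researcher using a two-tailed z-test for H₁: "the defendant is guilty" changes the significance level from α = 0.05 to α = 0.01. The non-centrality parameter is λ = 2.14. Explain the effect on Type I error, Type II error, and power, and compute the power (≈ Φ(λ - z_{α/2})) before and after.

Decreasing α from 0.05 to 0.01:
• Type I error rate decreases (α is the Type I rate by definition).
• Critical value moves from z_{α/2} = 1.96 to 2.576, so power = Φ(λ - z_{α/2}) goes from Φ(2.14 - 1.96) = 0.571 to Φ(2.14 - 2.576) = 0.331.
• Type II error rate β = 1 - power therefore increases (0.429 → 0.669).
Appropriate when false positives are costly — here, convicting an innocent person.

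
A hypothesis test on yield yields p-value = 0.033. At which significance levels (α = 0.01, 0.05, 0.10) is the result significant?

p = 0.033. Significant at: α = 0.05, 0.1.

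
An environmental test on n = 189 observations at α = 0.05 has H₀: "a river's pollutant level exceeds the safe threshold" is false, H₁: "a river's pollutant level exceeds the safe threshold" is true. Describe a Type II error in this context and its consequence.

Type II error: failing to reject H₀ when it is false — concluding that a river's pollutant level exceeds the safe threshold is not supported when in fact it is. Consequence: allowing unsafe pollution to continue.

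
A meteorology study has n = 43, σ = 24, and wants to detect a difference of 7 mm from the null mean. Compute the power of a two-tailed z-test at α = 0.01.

SE = σ/√n = 24/√43 = 3.66. Non-centrality λ = d/SE = 7/3.66 = 1.913. Power ≈ Φ(λ - z_{α/2}) = Φ(1.913 - 2.576) = Φ(-0.663) = 0.254.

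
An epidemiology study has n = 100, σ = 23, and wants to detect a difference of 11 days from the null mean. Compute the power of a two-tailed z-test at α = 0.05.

SE = σ/√n = 23/√100 = 2.3. Non-centrality λ = d/SE = 11/2.3 = 4.783. Power ≈ Φ(λ - z_{α/2}) = Φ(4.783 - 1.96) = Φ(2.823) = 0.998.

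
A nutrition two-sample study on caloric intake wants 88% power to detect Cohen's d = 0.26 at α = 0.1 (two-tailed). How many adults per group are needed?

z_{α/2} = 1.645, z_β = Φ⁻¹(0.88) = 1.175. For small effect (d = 0.26): n per group = 2(z_{α/2} + z_β)²/d² = 2(1.645 + 1.175)²/0.26² = 235.3 → 236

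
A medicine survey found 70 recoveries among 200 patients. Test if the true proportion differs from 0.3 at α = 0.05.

p̂ = 0.35, p₀ = 0.3. z = (p̂ - p₀)/√(p₀(1-p₀)/n) = 1.543. Critical: ±1.96. Fail to reject H₀.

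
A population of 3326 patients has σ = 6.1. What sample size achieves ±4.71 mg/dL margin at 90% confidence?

Without FPC: n₀ = (1.645×6.1/4.71)² = 4.539. With FPC: n = n₀N/(n₀+N-1) = 4.5 → n = 5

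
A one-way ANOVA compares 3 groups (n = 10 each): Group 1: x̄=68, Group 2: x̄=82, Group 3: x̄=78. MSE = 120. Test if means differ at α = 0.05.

Grand mean = 76.0. SS_between = 1040.0, MS_between = 520.0. F = 4.333, F_crit ≈ 3.354. Reject H₀.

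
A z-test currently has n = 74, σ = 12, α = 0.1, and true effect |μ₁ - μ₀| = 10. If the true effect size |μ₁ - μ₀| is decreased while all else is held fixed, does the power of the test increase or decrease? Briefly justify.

Power decreases: a smaller true effect decreases the non-centrality λ = |μ₁ - μ₀|/(σ/√n).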